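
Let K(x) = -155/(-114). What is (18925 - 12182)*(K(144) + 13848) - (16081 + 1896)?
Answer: 10643981083/114 ≈ 9.3368e+7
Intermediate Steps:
K(x) = 155/114 (K(x) = -155*(-1/114) = 155/114)
(18925 - 12182)*(K(144) + 13848) - (16081 + 1896) = (18925 - 12182)*(155/114 + 13848) - (16081 + 1896) = 6743*(1578827/114) - 1*17977 = 10646030461/114 - 17977 = 10643981083/114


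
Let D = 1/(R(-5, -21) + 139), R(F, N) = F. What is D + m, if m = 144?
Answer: 19297/134 ≈ 144.01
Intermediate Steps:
D = 1/134 (D = 1/(-5 + 139) = 1/134 ≈ 0.0074627)
D + m = 1/134 + 144 = 19297/134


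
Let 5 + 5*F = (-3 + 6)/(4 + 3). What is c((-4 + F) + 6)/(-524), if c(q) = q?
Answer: -19/9170 ≈ -0.0020720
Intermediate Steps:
F = -32/35 (F = -1 + ((-3 + 6)/(4 + 3))/5 = -1 + (3/7)/5 = -1 + (3*(⅐))/5 = -1 + (⅕)*(3/7) = -1 + 3/35 = -32/35 ≈ -0.91429)
c((-4 + F) + 6)/(-524) = ((-4 - 32/35) + 6)/(-524) = (-172/35 + 6)*(-1/524) = (38/35)*(-1/524) = -19/9170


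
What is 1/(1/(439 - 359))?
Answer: 80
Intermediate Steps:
1/(1/(439 - 359)) = 1/(1/80) = 80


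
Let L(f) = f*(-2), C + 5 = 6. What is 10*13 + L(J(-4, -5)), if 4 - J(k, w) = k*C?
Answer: 114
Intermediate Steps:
C = 1 (C = -5 + 6 = 1)
J(k, w) = 4 - k
L(f) = -2*f
10*13 + L(J(-4, -5)) = 10*13 - 2*(4 - 1*(-4)) = 130 - 2*(4 + 4) = 130 - 2*8 = 130 - 16 = 114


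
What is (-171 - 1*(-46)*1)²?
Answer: 15625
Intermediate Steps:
(-171 - 1*(-46)*1)² = (-171 + 46*1)² = (-171 + 46)² = (-125)² = 15625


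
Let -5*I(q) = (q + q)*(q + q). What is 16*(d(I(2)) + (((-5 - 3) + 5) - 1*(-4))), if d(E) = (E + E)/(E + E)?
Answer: 32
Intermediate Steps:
I(q) = -4*q²/5 (I(q) = -(q + q)*(q + q)/5 = -2*q*2*q/5 = -4*q²/5)
d(E) = 1 (d(E) = (2*E)/((2*E)) = (2*E)*(1/(2*E)) = 1)
16*(d(I(2)) + (((-5 - 3) + 5) - 1*(-4))) = 16*(1 + (((-5 - 3) + 5) - 1*(-4))) = 16*(1 + ((-8 + 5) + 4)) = 16*(1 + (-3 + 4)) = 16*(1 + 1) = 16*2 = 32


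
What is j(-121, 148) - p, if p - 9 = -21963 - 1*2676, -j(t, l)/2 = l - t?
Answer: 24092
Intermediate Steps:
j(t, l) = -2*l + 2*t (j(t, l) = -2*(l - t) = -2*l + 2*t)
p = -24630 (p = 9 + (-21963 - 1*2676) = 9 + (-21963 - 2676) = 9 - 24639 = -24630)
j(-121, 148) - p = (-2*148 + 2*(-121)) - 1*(-24630) = (-296 - 242) + 24630 = -538 + 24630 = 24092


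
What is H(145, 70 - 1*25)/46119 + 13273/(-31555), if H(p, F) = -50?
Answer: -613715237/1455285045 ≈ -0.42171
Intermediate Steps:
H(145, 70 - 1*25)/46119 + 13273/(-31555) = -50/46119 + 13273/(-31555) = -50*1/46119 + 13273*(-1/31555) = -50/46119 - 13273/31555 = -613715237/1455285045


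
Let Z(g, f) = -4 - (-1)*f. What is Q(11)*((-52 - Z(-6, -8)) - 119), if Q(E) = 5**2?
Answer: -3975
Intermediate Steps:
Z(g, f) = -4 + f
Q(E) = 25
Q(11)*((-52 - Z(-6, -8)) - 119) = 25*((-52 - (-4 - 8)) - 119) = 25*((-52 - 1*(-12)) - 119) = 25*((-52 + 12) - 119) = 25*(-40 - 119) = 25*(-159) = -3975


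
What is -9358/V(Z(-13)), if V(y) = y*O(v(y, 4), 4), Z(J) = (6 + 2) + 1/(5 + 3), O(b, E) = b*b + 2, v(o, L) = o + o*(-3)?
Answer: -1197824/276705 ≈ -4.3289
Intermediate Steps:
v(o, L) = -2*o (v(o, L) = o - 3*o = -2*o)
O(b, E) = 2 + b**2 (O(b, E) = b**2 + 2 = 2 + b**2)
Z(J) = 65/8 (Z(J) = 8 + 1/8 = 65/8)
V(y) = y*(2 + 4*y**2) (V(y) = y*(2 + (-2*y)**2) = y*(2 + 4*y**2))
-9358/V(Z(-13)) = -9358/(2*(65/8) + 4*(65/8)**3) = -9358/(65/4 + 4*(274625/512)) = -9358/(65/4 + 274625/128) = -9358/276705/128 = -9358*128/276705 = -1197824/276705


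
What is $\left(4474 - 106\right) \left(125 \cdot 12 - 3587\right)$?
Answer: $-9116016$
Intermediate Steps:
$\left(4474 - 106\right) \left(125 \cdot 12 - 3587\right) = 4368 \left(1500 - 3587\right) = 4368 \left(-2087\right) = -9116016$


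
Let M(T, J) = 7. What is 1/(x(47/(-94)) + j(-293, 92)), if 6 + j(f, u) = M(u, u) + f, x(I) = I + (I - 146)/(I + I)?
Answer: -1/146 ≈ -0.0068493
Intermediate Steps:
x(I) = I + (-146 + I)/(2*I) (x(I) = I + (-146 + I)/((2*I)) = I + (-146 + I)*(1/(2*I)) = I + (-146 + I)/(2*I))
j(f, u) = 1 + f (j(f, u) = -6 + (7 + f) = 1 + f)
1/(x(47/(-94)) + j(-293, 92)) = 1/((½ + 47/(-94) - 73/(47/(-94))) + (1 - 293)) = 1/((½ + 47*(-1/94) - 73/(47*(-1/94))) - 292) = 1/((½ - ½ - 73/(-½)) - 292) = 1/((½ - ½ - 73*(-2)) - 292) = 1/((½ - ½ + 146) - 292) = 1/(146 - 292) = 1/(-146) = -1/146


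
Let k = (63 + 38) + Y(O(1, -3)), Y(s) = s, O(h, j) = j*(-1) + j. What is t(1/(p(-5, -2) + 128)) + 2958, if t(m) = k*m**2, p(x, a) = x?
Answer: 44751683/15129 ≈ 2958.0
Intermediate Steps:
O(h, j) = 0 (O(h, j) = -j + j = 0)
k = 101 (k = (63 + 38) + 0 = 101 + 0 = 101)
t(m) = 101*m**2
t(1/(p(-5, -2) + 128)) + 2958 = 101*(1/(-5 + 128))**2 + 2958 = 101*(1/123)**2 + 2958 = 101*(1/15129) + 2958 = 101/15129 + 2958 = 44751683/15129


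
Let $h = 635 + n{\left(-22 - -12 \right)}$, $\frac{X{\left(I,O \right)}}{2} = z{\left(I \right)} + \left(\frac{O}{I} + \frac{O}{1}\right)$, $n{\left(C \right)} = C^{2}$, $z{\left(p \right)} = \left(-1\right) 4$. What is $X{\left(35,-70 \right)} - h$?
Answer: $-887$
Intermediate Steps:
$z{\left(p \right)} = -4$
$X{\left(I,O \right)} = -8 + 2 O + \frac{2 O}{I}$ ($X{\left(I,O \right)} = 2 \left(-4 + \left(\frac{O}{I} + \frac{O}{1}\right)\right) = 2 \left(-4 + \left(\frac{O}{I} + O 1\right)\right) = 2 \left(-4 + \left(\frac{O}{I} + O\right)\right) = 2 \left(-4 + \left(O + \frac{O}{I}\right)\right) = 2 \left(-4 + O + \frac{O}{I}\right) = -8 + 2 O + \frac{2 O}{I}$)
$h = 735$ ($h = 635 + \left(-22 - -12\right)^{2} = 635 + \left(-22 + 12\right)^{2} = 635 + \left(-10\right)^{2} = 635 + 100 = 735$)
$X{\left(35,-70 \right)} - h = \left(-8 + 2 \left(-70\right) + 2 \left(-70\right) \frac{1}{35}\right) - 735 = \left(-8 - 140 + 2 \left(-70\right) \frac{1}{35}\right) - 735 = \left(-8 - 140 - 4\right) - 735 = -152 - 735 = -887$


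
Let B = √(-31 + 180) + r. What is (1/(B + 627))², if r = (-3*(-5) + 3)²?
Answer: (951 + √149)⁻² ≈ 1.0779e-6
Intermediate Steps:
r = 324 (r = (15 + 3)² = 18² = 324)
B = 324 + √149 (B = √(-31 + 180) + 324 = √149 + 324 = 324 + √149 ≈ 336.21)
(1/(B + 627))² = (1/((324 + √149) + 627))² = (1/(951 + √149))² = (951 + √149)⁻²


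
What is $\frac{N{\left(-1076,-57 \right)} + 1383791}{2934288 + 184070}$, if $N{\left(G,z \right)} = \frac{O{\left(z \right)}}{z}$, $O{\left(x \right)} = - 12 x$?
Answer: $\frac{1383779}{3118358} \approx 0.44375$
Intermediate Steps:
$N{\left(G,z \right)} = -12$ ($N{\left(G,z \right)} = \frac{\left(-12\right) z}{z} = -12$)
$\frac{N{\left(-1076,-57 \right)} + 1383791}{2934288 + 184070} = \frac{-12 + 1383791}{2934288 + 184070} = \frac{1383779}{3118358}$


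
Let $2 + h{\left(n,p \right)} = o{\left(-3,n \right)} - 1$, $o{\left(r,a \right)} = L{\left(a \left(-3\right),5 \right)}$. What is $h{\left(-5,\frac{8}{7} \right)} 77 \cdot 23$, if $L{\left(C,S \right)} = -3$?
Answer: $-10626$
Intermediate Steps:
$o{\left(r,a \right)} = -3$
$h{\left(n,p \right)} = -6$ ($h{\left(n,p \right)} = -2 - 4 = -6$)
$h{\left(-5,\frac{8}{7} \right)} 77 \cdot 23 = \left(-6\right) 77 \cdot 23 = \left(-462\right) 23 = -10626$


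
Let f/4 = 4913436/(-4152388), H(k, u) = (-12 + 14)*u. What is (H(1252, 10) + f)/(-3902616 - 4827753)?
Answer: -15848504/9062969867793 ≈ -1.7487e-6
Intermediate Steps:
H(k, u) = 2*u
f = -4913436/1038097 (f = 4*(4913436/(-4152388)) = 4*(4913436*(-1/4152388)) = 4*(-1228359/1038097) = -4913436/1038097 ≈ -4.7331)
(H(1252, 10) + f)/(-3902616 - 4827753) = (2*10 - 4913436/1038097)/(-3902616 - 4827753) = (20 - 4913436/1038097)/(-8730369) = (15848504/1038097)*(-1/8730369) = -15848504/9062969867793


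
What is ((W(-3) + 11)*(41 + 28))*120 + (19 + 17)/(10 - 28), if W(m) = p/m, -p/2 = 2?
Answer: 102118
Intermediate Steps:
p = -4 (p = -2*2 = -4)
W(m) = -4/m
((W(-3) + 11)*(41 + 28))*120 + (19 + 17)/(10 - 28) = ((-4/(-3) + 11)*(41 + 28))*120 + (19 + 17)/(10 - 28) = ((-4*(-⅓) + 11)*69)*120 + 36/(-18) = ((4/3 + 11)*69)*120 + 36*(-1/18) = ((37/3)*69)*120 - 2 = 851*120 - 2 = 102120 - 2 = 102118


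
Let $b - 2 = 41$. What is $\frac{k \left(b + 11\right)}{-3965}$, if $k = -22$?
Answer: $\frac{1188}{3965} \approx 0.29962$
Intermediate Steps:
$b = 43$ ($b = 2 + 41 = 43$)
$\frac{k \left(b + 11\right)}{-3965} = \frac{\left(-22\right) \left(43 + 11\right)}{-3965} = \left(-22\right) 54 \left(- \frac{1}{3965}\right) = \left(-1188\right) \left(- \frac{1}{3965}\right) = \frac{1188}{3965}$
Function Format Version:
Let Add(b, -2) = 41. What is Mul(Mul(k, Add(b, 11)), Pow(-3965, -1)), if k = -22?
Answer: Rational(1188, 3965) ≈ 0.29962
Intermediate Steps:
b = 43 (b = Add(2, 41) = 43)
Mul(Mul(k, Add(b, 11)), Pow(-3965, -1)) = Mul(Mul(-22, Add(43, 11)), Pow(-3965, -1)) = Mul(Mul(-22, 54), Rational(-1, 3965)) = Mul(-1188, Rational(-1, 3965)) = Rational(1188, 3965)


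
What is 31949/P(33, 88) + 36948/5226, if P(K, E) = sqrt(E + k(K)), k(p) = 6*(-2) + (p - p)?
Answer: 6158/871 + 31949*sqrt(19)/38 ≈ 3671.9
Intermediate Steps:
k(p) = -12 (k(p) = -12 + 0 = -12)
P(K, E) = sqrt(-12 + E) (P(K, E) = sqrt(E - 12) = sqrt(-12 + E))
31949/P(33, 88) + 36948/5226 = 31949/(sqrt(-12 + 88)) + 36948/5226 = 31949/(sqrt(76)) + 36948*(1/5226) = 31949/((2*sqrt(19))) + 6158/871 = 31949*(sqrt(19)/38) + 6158/871 = 31949*sqrt(19)/38 + 6158/871 = 6158/871 + 31949*sqrt(19)/38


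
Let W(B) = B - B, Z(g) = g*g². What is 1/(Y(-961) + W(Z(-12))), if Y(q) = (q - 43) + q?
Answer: -1/1965 ≈ -0.00050891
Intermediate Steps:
Z(g) = g³
Y(q) = -43 + 2*q (Y(q) = (-43 + q) + q = -43 + 2*q)
W(B) = 0
1/(Y(-961) + W(Z(-12))) = 1/((-43 + 2*(-961)) + 0) = 1/((-43 - 1922) + 0) = 1/(-1965 + 0) = 1/(-1965) = -1/1965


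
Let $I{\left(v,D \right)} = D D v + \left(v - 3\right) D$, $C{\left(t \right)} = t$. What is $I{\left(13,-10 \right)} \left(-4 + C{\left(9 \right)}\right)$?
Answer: $6000$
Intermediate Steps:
$I{\left(v,D \right)} = D \left(-3 + v\right) + v D^{2}$ ($I{\left(v,D \right)} = D^{2} v + \left(-3 + v\right) D = v D^{2} + D \left(-3 + v\right) = D \left(-3 + v\right) + v D^{2}$)
$I{\left(13,-10 \right)} \left(-4 + C{\left(9 \right)}\right) = - 10 \left(-3 + 13 - 130\right) \left(-4 + 9\right) = - 10 \left(-3 + 13 - 130\right) 5 = \left(-10\right) \left(-120\right) 5 = 1200 \cdot 5 = 6000$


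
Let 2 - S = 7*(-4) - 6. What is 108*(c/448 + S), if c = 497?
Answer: 64125/16 ≈ 4007.8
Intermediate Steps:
S = 36 (S = 2 - (7*(-4) - 6) = 2 - (-28 - 6) = 2 - 1*(-34) = 2 + 34 = 36)
108*(c/448 + S) = 108*(497/448 + 36) = 108*(497*(1/448) + 36) = 108*(71/64 + 36) = 108*(2375/64) = 64125/16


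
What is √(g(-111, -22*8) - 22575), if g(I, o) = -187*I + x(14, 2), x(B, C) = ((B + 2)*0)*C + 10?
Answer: 4*I*√113 ≈ 42.521*I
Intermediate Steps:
x(B, C) = 10 (x(B, C) = ((2 + B)*0)*C + 10 = 0*C + 10 = 0 + 10 = 10)
g(I, o) = 10 - 187*I (g(I, o) = -187*I + 10 = 10 - 187*I)
√(g(-111, -22*8) - 22575) = √((10 - 187*(-111)) - 22575) = √((10 + 20757) - 22575) = √(20767 - 22575) = √(-1808) = 4*I*√113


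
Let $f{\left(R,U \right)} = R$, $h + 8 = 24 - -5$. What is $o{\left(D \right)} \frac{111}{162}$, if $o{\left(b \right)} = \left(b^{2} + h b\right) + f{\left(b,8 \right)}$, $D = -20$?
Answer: $- \frac{740}{27} \approx -27.407$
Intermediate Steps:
$h = 21$ ($h = -8 + \left(24 - -5\right) = -8 + \left(24 + 5\right) = -8 + 29 = 21$)
$o{\left(b \right)} = b^{2} + 22 b$ ($o{\left(b \right)} = \left(b^{2} + 21 b\right) + b = b^{2} + 22 b$)
$o{\left(D \right)} \frac{111}{162} = - 20 \left(22 - 20\right) \frac{111}{162} = \left(-20\right) 2 \cdot 111 \cdot \frac{1}{162} = \left(-40\right) \frac{37}{54} = - \frac{740}{27}$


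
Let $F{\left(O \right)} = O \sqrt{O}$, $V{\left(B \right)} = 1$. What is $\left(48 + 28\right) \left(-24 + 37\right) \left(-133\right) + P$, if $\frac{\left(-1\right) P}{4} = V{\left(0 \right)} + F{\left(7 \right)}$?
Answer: $-131408 - 28 \sqrt{7} \approx -1.3148 \cdot 10^{5}$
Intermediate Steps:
$F{\left(O \right)} = O^{\frac{3}{2}}$
$P = -4 - 28 \sqrt{7}$ ($P = - 4 \left(1 + 7^{\frac{3}{2}}\right) = - 4 \left(1 + 7 \sqrt{7}\right) = -4 - 28 \sqrt{7} \approx -78.081$)
$\left(48 + 28\right) \left(-24 + 37\right) \left(-133\right) + P = \left(48 + 28\right) \left(-24 + 37\right) \left(-133\right) - \left(4 + 28 \sqrt{7}\right) = 76 \cdot 13 \left(-133\right) - \left(4 + 28 \sqrt{7}\right) = 988 \left(-133\right) - \left(4 + 28 \sqrt{7}\right) = -131404 - \left(4 + 28 \sqrt{7}\right) = -131408 - 28 \sqrt{7}$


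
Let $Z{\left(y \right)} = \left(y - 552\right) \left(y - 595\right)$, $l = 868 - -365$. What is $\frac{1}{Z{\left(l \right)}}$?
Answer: $\frac{1}{434478} \approx 2.3016 \cdot 10^{-6}$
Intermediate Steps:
$l = 1233$ ($l = 868 + 365 = 1233$)
$Z{\left(y \right)} = \left(-595 + y\right) \left(-552 + y\right)$ ($Z{\left(y \right)} = \left(-552 + y\right) \left(-595 + y\right) = \left(-595 + y\right) \left(-552 + y\right)$)
$\frac{1}{Z{\left(l \right)}} = \frac{1}{328440 + 1233^{2} - 1414251} = \frac{1}{328440 + 1520289 - 1414251} = \frac{1}{434478}$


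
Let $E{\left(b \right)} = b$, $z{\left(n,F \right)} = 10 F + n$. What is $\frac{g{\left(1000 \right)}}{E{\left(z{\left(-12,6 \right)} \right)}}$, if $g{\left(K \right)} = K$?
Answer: $\frac{125}{6} \approx 20.833$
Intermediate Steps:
$z{\left(n,F \right)} = n + 10 F$
$\frac{g{\left(1000 \right)}}{E{\left(z{\left(-12,6 \right)} \right)}} = \frac{1000}{-12 + 10 \cdot 6} = \frac{1000}{-12 + 60} = \frac{1000}{48} = 1000 \cdot \frac{1}{48} = \frac{125}{6}$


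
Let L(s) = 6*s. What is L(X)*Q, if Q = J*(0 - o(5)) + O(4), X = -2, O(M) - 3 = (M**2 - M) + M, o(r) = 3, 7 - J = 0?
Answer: 24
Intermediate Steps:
J = 7 (J = 7 - 1*0 = 7 + 0 = 7)
O(M) = 3 + M**2 (O(M) = 3 + ((M**2 - M) + M) = 3 + M**2)
Q = -2 (Q = 7*(0 - 1*3) + (3 + 4**2) = 7*(0 - 3) + (3 + 16) = 7*(-3) + 19 = -21 + 19 = -2)
L(X)*Q = (6*(-2))*(-2) = -12*(-2) = 24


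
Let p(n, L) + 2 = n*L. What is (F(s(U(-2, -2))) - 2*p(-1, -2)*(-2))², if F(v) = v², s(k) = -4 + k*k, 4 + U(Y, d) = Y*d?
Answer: 256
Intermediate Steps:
U(Y, d) = -4 + Y*d
p(n, L) = -2 + L*n (p(n, L) = -2 + n*L = -2 + L*n)
s(k) = -4 + k²
(F(s(U(-2, -2))) - 2*p(-1, -2)*(-2))² = ((-4 + (-4 - 2*(-2))²)² - 2*(-2 - 2*(-1))*(-2))² = ((-4 + (-4 + 4)²)² - 2*(-2 + 2)*(-2))² = ((-4 + 0²)² - 2*0*(-2))² = ((-4 + 0)² + 0*(-2))² = ((-4)² + 0)² = (16 + 0)² = 16² = 256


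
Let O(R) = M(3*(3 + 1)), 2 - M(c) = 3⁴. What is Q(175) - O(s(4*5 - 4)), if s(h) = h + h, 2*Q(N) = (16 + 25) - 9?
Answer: 95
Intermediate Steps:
Q(N) = 16 (Q(N) = ((16 + 25) - 9)/2 = (41 - 9)/2 = (½)*32 = 16)
s(h) = 2*h
M(c) = -79 (M(c) = 2 - 1*3⁴ = 2 - 1*81 = 2 - 81 = -79)
O(R) = -79
Q(175) - O(s(4*5 - 4)) = 16 - 1*(-79) = 16 + 79 = 95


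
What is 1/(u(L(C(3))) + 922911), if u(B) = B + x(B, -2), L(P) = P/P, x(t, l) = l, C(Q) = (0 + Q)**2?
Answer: 1/922910 ≈ 1.0835e-6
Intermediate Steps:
C(Q) = Q**2
L(P) = 1
u(B) = -2 + B (u(B) = B - 2 = -2 + B)
1/(u(L(C(3))) + 922911) = 1/((-2 + 1) + 922911) = 1/(-1 + 922911) = 1/922910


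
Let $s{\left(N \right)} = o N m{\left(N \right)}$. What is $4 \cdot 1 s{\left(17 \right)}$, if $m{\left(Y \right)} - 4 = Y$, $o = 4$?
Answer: $5712$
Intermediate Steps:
$m{\left(Y \right)} = 4 + Y$
$s{\left(N \right)} = 4 N \left(4 + N\right)$
$4 \cdot 1 s{\left(17 \right)} = 4 \cdot 1 \cdot 4 \cdot 17 \left(4 + 17\right) = 4 \cdot 4 \cdot 17 \cdot 21 = 4 \cdot 1428 = 5712$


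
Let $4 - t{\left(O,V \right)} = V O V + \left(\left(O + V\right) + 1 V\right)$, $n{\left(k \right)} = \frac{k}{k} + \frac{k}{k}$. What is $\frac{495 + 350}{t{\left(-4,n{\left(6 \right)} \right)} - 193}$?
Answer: $- \frac{845}{173} \approx -4.8844$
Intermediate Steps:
$n{\left(k \right)} = 2$ ($n{\left(k \right)} = 1 + 1 = 2$)
$t{\left(O,V \right)} = 4 - O - 2 V - O V^{2}$ ($t{\left(O,V \right)} = 4 - \left(V O V + \left(\left(O + V\right) + 1 V\right)\right) = 4 - \left(O V V + \left(\left(O + V\right) + V\right)\right) = 4 - \left(O V^{2} + \left(O + 2 V\right)\right) = 4 - \left(O + 2 V + O V^{2}\right) = 4 - O - 2 V - O V^{2}$)
$\frac{495 + 350}{t{\left(-4,n{\left(6 \right)} \right)} - 193} = \frac{495 + 350}{\left(4 - -4 - 4 - - 4 \cdot 2^{2}\right) - 193} = \frac{845}{\left(4 + 4 - 4 - \left(-4\right) 4\right) - 193} = \frac{845}{\left(4 + 4 - 4 + 16\right) - 193} = \frac{845}{20 - 193} = \frac{845}{-173} = 845 \left(- \frac{1}{173}\right) = - \frac{845}{173}$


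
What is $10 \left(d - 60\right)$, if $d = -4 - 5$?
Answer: $-690$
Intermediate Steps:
$d = -9$
$10 \left(d - 60\right) = 10 \left(-9 - 60\right) = 10 \left(-69\right) = -690$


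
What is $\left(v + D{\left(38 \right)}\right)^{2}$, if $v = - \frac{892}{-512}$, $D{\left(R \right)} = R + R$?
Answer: $\frac{99022401}{16384} \approx 6043.8$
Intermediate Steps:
$D{\left(R \right)} = 2 R$
$v = \frac{223}{128}$ ($v = \left(-892\right) \left(- \frac{1}{512}\right) = \frac{223}{128} \approx 1.7422$)
$\left(v + D{\left(38 \right)}\right)^{2} = \left(\frac{223}{128} + 2 \cdot 38\right)^{2} = \left(\frac{223}{128} + 76\right)^{2} = \left(\frac{9951}{128}\right)^{2} = \frac{99022401}{16384}$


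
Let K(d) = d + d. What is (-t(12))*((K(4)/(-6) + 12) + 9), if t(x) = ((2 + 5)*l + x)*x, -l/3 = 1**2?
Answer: 2124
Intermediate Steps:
K(d) = 2*d
l = -3 (l = -3*1**2 = -3*1 = -3)
t(x) = x*(-21 + x) (t(x) = ((2 + 5)*(-3) + x)*x = (7*(-3) + x)*x = (-21 + x)*x = x*(-21 + x))
(-t(12))*((K(4)/(-6) + 12) + 9) = (-12*(-21 + 12))*(((2*4)/(-6) + 12) + 9) = (-12*(-9))*((8*(-1/6) + 12) + 9) = (-1*(-108))*((-4/3 + 12) + 9) = 108*(32/3 + 9) = 108*(59/3) = 2124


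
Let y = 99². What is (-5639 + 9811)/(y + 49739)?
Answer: 1043/14885 ≈ 0.070071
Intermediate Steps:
y = 9801
(-5639 + 9811)/(y + 49739) = (-5639 + 9811)/(9801 + 49739) = 4172/59540 = 4172*(1/59540) = 1043/14885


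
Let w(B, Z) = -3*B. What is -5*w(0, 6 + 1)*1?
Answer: 0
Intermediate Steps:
-5*w(0, 6 + 1)*1 = -(-15)*0*1 = -5*0*1 = 0*1 = 0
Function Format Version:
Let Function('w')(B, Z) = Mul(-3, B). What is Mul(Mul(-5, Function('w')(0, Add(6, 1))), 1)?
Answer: 0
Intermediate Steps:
Mul(Mul(-5, Function('w')(0, Add(6, 1))), 1) = Mul(Mul(-5, Mul(-3, 0)), 1) = Mul(Mul(-5, 0), 1) = Mul(0, 1) = 0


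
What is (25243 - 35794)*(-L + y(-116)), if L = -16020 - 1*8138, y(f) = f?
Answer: -253667142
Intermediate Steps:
L = -24158 (L = -16020 - 8138 = -24158)
(25243 - 35794)*(-L + y(-116)) = (25243 - 35794)*(-1*(-24158) - 116) = -10551*(24158 - 116) = -10551*24042 = -253667142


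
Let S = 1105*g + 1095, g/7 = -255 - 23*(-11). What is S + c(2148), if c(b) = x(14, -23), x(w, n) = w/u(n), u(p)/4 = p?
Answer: -661257/46 ≈ -14375.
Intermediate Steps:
u(p) = 4*p
x(w, n) = w/(4*n) (x(w, n) = w/((4*n)) = w*(1/(4*n)) = w/(4*n))
g = -14 (g = 7*(-255 - 23*(-11)) = 7*(-255 - 1*(-253)) = 7*(-255 + 253) = 7*(-2) = -14)
c(b) = -7/46 (c(b) = (¼)*14/(-23) = (¼)*14*(-1/23) = -7/46)
S = -14375 (S = 1105*(-14) + 1095 = -15470 + 1095 = -14375)
S + c(2148) = -14375 - 7/46 = -661257/46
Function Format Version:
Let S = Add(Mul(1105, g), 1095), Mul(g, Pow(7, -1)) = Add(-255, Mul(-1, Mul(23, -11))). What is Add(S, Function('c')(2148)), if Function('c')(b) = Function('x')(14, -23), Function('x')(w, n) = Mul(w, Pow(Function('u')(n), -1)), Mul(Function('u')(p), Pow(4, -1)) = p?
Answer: Rational(-661257, 46) ≈ -14375.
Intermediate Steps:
Function('u')(p) = Mul(4, p)
Function('x')(w, n) = Mul(Rational(1, 4), w, Pow(n, -1)) (Function('x')(w, n) = Mul(w, Pow(Mul(4, n), -1)) = Mul(w, Mul(Rational(1, 4), Pow(n, -1))) = Mul(Rational(1, 4), w, Pow(n, -1)))
g = -14 (g = Mul(7, Add(-255, Mul(-1, Mul(23, -11)))) = Mul(7, Add(-255, Mul(-1, -253))) = Mul(7, Add(-255, 253)) = Mul(7, -2) = -14)
Function('c')(b) = Rational(-7, 46) (Function('c')(b) = Mul(Rational(1, 4), 14, Pow(-23, -1)) = Mul(Rational(1, 4), 14, Rational(-1, 23)) = Rational(-7, 46))
S = -14375 (S = Add(Mul(1105, -14), 1095) = Add(-15470, 1095) = -14375)
Add(S, Function('c')(2148)) = Add(-14375, Rational(-7, 46)) = Rational(-661257, 46)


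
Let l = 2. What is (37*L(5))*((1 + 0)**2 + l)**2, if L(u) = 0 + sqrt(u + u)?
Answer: 333*sqrt(10) ≈ 1053.0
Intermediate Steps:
L(u) = sqrt(2)*sqrt(u) (L(u) = 0 + sqrt(2*u) = 0 + sqrt(2)*sqrt(u) = sqrt(2)*sqrt(u))
(37*L(5))*((1 + 0)**2 + l)**2 = (37*(sqrt(2)*sqrt(5)))*((1 + 0)**2 + 2)**2 = (37*sqrt(10))*(1**2 + 2)**2 = (37*sqrt(10))*(1 + 2)**2 = (37*sqrt(10))*3**2 = (37*sqrt(10))*9 = 333*sqrt(10)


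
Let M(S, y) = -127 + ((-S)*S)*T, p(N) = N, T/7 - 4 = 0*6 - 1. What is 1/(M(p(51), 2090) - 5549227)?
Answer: -1/5603975 ≈ -1.7844e-7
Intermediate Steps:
T = 21 (T = 28 + 7*(0*6 - 1) = 28 + 7*(0 - 1) = 28 + 7*(-1) = 28 - 7 = 21)
M(S, y) = -127 - 21*S**2 (M(S, y) = -127 + ((-S)*S)*21 = -127 - S**2*21 = -127 - 21*S**2)
1/(M(p(51), 2090) - 5549227) = 1/((-127 - 21*51**2) - 5549227) = 1/((-127 - 21*2601) - 5549227) = 1/((-127 - 54621) - 5549227) = 1/(-54748 - 5549227) = 1/(-5603975) = -1/5603975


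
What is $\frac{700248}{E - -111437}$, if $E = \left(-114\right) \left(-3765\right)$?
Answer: $\frac{700248}{540647} \approx 1.2952$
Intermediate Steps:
$E = 429210$
$\frac{700248}{E - -111437} = \frac{700248}{429210 - -111437} = \frac{700248}{429210 + 111437} = \frac{700248}{540647}$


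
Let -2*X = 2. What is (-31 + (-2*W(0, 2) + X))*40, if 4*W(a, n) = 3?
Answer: -1340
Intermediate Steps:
X = -1 (X = -½*2 = -1)
W(a, n) = ¾ (W(a, n) = (¼)*3 = ¾)
(-31 + (-2*W(0, 2) + X))*40 = (-31 + (-2*¾ - 1))*40 = (-31 + (-3/2 - 1))*40 = (-31 - 5/2)*40 = -67/2*40 = -1340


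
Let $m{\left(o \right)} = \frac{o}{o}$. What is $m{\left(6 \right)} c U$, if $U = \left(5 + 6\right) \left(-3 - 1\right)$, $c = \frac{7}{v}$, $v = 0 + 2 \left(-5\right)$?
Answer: $\frac{154}{5} \approx 30.8$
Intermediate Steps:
$m{\left(o \right)} = 1$
$v = -10$ ($v = 0 - 10 = -10$)
$c = - \frac{7}{10}$ ($c = \frac{7}{-10} = 7 \left(- \frac{1}{10}\right) = - \frac{7}{10} \approx -0.7$)
$U = -44$ ($U = 11 \left(-4\right) = -44$)
$m{\left(6 \right)} c U = 1 \left(- \frac{7}{10}\right) \left(-44\right) = \left(- \frac{7}{10}\right) \left(-44\right) = \frac{154}{5}$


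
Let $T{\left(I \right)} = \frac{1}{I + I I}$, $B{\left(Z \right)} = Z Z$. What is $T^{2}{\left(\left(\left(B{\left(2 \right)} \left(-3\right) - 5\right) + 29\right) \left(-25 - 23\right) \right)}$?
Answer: $\frac{1}{109693440000} \approx 9.1163 \cdot 10^{-12}$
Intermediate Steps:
$B{\left(Z \right)} = Z^{2}$
$T{\left(I \right)} = \frac{1}{I + I^{2}}$
$T^{2}{\left(\left(\left(B{\left(2 \right)} \left(-3\right) - 5\right) + 29\right) \left(-25 - 23\right) \right)} = \left(\frac{1}{\left(\left(2^{2} \left(-3\right) - 5\right) + 29\right) \left(-25 - 23\right) \left(1 + \left(\left(2^{2} \left(-3\right) - 5\right) + 29\right) \left(-25 - 23\right)\right)}\right)^{2} = \left(\frac{1}{\left(\left(4 \left(-3\right) - 5\right) + 29\right) \left(-48\right) \left(1 + \left(\left(4 \left(-3\right) - 5\right) + 29\right) \left(-48\right)\right)}\right)^{2} = \left(\frac{1}{\left(\left(-12 - 5\right) + 29\right) \left(-48\right) \left(1 + \left(\left(-12 - 5\right) + 29\right) \left(-48\right)\right)}\right)^{2} = \left(\frac{1}{\left(-17 + 29\right) \left(-48\right) \left(1 + \left(-17 + 29\right) \left(-48\right)\right)}\right)^{2} = \left(\frac{1}{12 \left(-48\right) \left(1 + 12 \left(-48\right)\right)}\right)^{2} = \left(\frac{1}{\left(-576\right) \left(1 - 576\right)}\right)^{2} = \left(- \frac{1}{576 \left(-575\right)}\right)^{2} = \left(\left(- \frac{1}{576}\right) \left(- \frac{1}{575}\right)\right)^{2} = \left(\frac{1}{331200}\right)^{2} = \frac{1}{109693440000}$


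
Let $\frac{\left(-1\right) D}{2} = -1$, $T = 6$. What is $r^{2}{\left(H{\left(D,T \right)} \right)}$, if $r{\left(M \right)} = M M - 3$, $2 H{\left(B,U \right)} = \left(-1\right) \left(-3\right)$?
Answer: $\frac{9}{16} \approx 0.5625$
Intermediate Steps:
$D = 2$ ($D = \left(-2\right) \left(-1\right) = 2$)
$H{\left(B,U \right)} = \frac{3}{2}$ ($H{\left(B,U \right)} = \frac{\left(-1\right) \left(-3\right)}{2} = \frac{1}{2} \cdot 3 = \frac{3}{2}$)
$r{\left(M \right)} = -3 + M^{2}$ ($r{\left(M \right)} = M^{2} - 3 = -3 + M^{2}$)
$r^{2}{\left(H{\left(D,T \right)} \right)} = \left(-3 + \left(\frac{3}{2}\right)^{2}\right)^{2} = \left(-3 + \frac{9}{4}\right)^{2} = \left(- \frac{3}{4}\right)^{2} = \frac{9}{16}$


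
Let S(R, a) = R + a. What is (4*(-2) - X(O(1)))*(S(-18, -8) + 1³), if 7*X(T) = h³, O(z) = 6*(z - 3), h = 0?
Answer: 200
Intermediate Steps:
O(z) = -18 + 6*z (O(z) = 6*(-3 + z) = -18 + 6*z)
X(T) = 0 (X(T) = (⅐)*0³ = (⅐)*0 = 0)
(4*(-2) - X(O(1)))*(S(-18, -8) + 1³) = (4*(-2) - 1*0)*((-18 - 8) + 1³) = (-8 + 0)*(-26 + 1) = -8*(-25) = 200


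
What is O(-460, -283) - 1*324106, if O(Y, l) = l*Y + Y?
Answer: -194386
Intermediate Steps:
O(Y, l) = Y + Y*l (O(Y, l) = Y*l + Y = Y + Y*l)
O(-460, -283) - 1*324106 = -460*(1 - 283) - 1*324106 = -460*(-282) - 324106 = 129720 - 324106 = -194386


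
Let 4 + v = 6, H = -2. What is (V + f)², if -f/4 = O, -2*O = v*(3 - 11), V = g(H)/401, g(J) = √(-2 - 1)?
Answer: (12832 - I*√3)²/160801 ≈ 1024.0 - 0.27644*I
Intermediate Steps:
v = 2 (v = -4 + 6 = 2)
g(J) = I*√3 (g(J) = √(-3) = I*√3)
V = I*√3/401 (V = (I*√3)/401 = (I*√3)*(1/401) = I*√3/401 ≈ 0.0043193*I)
O = 8 (O = -(3 - 11) = -(-8) = -½*(-16) = 8)
f = -32 (f = -4*8 = -32)
(V + f)² = (I*√3/401 - 32)² = (-32 + I*√3/401)²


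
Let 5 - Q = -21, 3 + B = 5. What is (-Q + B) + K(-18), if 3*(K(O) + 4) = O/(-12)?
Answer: -55/2 ≈ -27.500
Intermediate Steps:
B = 2 (B = -3 + 5 = 2)
Q = 26 (Q = 5 - 1*(-21) = 5 + 21 = 26)
K(O) = -4 - O/36 (K(O) = -4 + (O/(-12))/3 = -4 + (O*(-1/12))/3 = -4 + (-O/12)/3 = -4 - O/36)
(-Q + B) + K(-18) = (-1*26 + 2) + (-4 - 1/36*(-18)) = (-26 + 2) + (-4 + ½) = -24 - 7/2 = -55/2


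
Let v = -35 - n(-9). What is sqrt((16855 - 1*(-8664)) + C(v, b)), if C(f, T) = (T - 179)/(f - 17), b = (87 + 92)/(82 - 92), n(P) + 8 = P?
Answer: sqrt(125070666)/70 ≈ 159.76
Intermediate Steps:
n(P) = -8 + P
v = -18 (v = -35 - (-8 - 9) = -35 - 1*(-17) = -35 + 17 = -18)
b = -179/10 (b = 179/(-10) = 179*(-1/10) = -179/10 ≈ -17.900)
C(f, T) = (-179 + T)/(-17 + f)
sqrt((16855 - 1*(-8664)) + C(v, b)) = sqrt((16855 - 1*(-8664)) + (-179 - 179/10)/(-17 - 18)) = sqrt((16855 + 8664) - 1969/10/(-35)) = sqrt(25519 - 1/35*(-1969/10)) = sqrt(25519 + 1969/350) = sqrt(8933619/350) = sqrt(125070666)/70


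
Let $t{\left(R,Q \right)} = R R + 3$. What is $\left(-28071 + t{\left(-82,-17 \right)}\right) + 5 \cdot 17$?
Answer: $-21259$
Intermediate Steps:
$t{\left(R,Q \right)} = 3 + R^{2}$ ($t{\left(R,Q \right)} = R^{2} + 3 = 3 + R^{2}$)
$\left(-28071 + t{\left(-82,-17 \right)}\right) + 5 \cdot 17 = \left(-28071 + \left(3 + \left(-82\right)^{2}\right)\right) + 5 \cdot 17 = \left(-28071 + \left(3 + 6724\right)\right) + 85 = \left(-28071 + 6727\right) + 85 = -21344 + 85 = -21259$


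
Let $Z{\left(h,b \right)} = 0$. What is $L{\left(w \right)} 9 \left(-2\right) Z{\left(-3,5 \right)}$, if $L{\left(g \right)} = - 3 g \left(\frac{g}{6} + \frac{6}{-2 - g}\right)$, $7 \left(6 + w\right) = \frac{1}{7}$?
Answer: $0$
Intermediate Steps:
$w = - \frac{293}{49}$ ($w = -6 + \frac{1}{7 \cdot 7} = -6 + \frac{1}{7} \cdot \frac{1}{7} = -6 + \frac{1}{49} = - \frac{293}{49} \approx -5.9796$)
$L{\left(g \right)} = - 3 g \left(\frac{6}{-2 - g} + \frac{g}{6}\right)$ ($L{\left(g \right)} = - 3 g \left(g \frac{1}{6} + \frac{6}{-2 - g}\right) = - 3 g \left(\frac{g}{6} + \frac{6}{-2 - g}\right) = - 3 g \left(\frac{6}{-2 - g} + \frac{g}{6}\right)$)
$L{\left(w \right)} 9 \left(-2\right) Z{\left(-3,5 \right)} = \frac{1}{2} \left(- \frac{293}{49}\right) \frac{1}{2 - \frac{293}{49}} \left(36 - \left(- \frac{293}{49}\right)^{2} - - \frac{586}{49}\right) 9 \left(-2\right) 0 = \frac{1}{2} \left(- \frac{293}{49}\right) \frac{1}{- \frac{195}{49}} \left(36 - \frac{85849}{2401} + \frac{586}{49}\right) \left(\left(-18\right) 0\right) = \frac{1}{2} \left(- \frac{293}{49}\right) \left(- \frac{49}{195}\right) \left(36 - \frac{85849}{2401} + \frac{586}{49}\right) 0 = \frac{1}{2} \left(- \frac{293}{49}\right) \left(- \frac{49}{195}\right) \frac{29301}{2401} \cdot 0 = \frac{2861731}{312130} \cdot 0 = 0$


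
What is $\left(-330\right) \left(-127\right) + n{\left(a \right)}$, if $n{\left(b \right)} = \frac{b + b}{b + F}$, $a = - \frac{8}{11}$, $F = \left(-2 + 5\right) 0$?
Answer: $41912$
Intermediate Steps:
$F = 0$ ($F = 3 \cdot 0 = 0$)
$a = - \frac{8}{11}$ ($a = \left(-8\right) \frac{1}{11} = - \frac{8}{11} \approx -0.72727$)
$n{\left(b \right)} = 2$ ($n{\left(b \right)} = \frac{b + b}{b + 0} = \frac{2 b}{b} = 2$)
$\left(-330\right) \left(-127\right) + n{\left(a \right)} = \left(-330\right) \left(-127\right) + 2 = 41910 + 2 = 41912$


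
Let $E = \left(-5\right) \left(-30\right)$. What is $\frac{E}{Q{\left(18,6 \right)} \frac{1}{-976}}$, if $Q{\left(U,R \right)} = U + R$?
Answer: $-6100$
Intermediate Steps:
$Q{\left(U,R \right)} = R + U$
$E = 150$
$\frac{E}{Q{\left(18,6 \right)} \frac{1}{-976}} = \frac{150}{\left(6 + 18\right) \frac{1}{-976}} = \frac{150}{24 \left(- \frac{1}{976}\right)} = \frac{150}{- \frac{3}{122}} = 150 \left(- \frac{122}{3}\right) = -6100$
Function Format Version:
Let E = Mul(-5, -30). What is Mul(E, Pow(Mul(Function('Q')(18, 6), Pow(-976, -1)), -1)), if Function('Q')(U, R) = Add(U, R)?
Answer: -6100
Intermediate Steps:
Function('Q')(U, R) = Add(R, U)
E = 150
Mul(E, Pow(Mul(Function('Q')(18, 6), Pow(-976, -1)), -1)) = Mul(150, Pow(Mul(Add(6, 18), Pow(-976, -1)), -1)) = Mul(150, Pow(Mul(24, Rational(-1, 976)), -1)) = Mul(150, Pow(Rational(-3, 122), -1)) = Mul(150, Rational(-122, 3)) = -6100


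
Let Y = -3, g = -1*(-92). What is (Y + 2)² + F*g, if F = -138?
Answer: -12695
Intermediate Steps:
g = 92
(Y + 2)² + F*g = (-3 + 2)² - 138*92 = (-1)² - 12696 = 1 - 12696 = -12695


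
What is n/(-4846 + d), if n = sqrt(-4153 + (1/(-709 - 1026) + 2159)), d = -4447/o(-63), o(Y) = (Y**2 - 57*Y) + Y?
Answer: -67473*I*sqrt(74103585)/63041067115 ≈ -0.0092135*I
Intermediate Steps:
o(Y) = Y**2 - 56*Y
d = -4447/7497 (d = -4447*(-1/(63*(-56 - 63))) = -4447/((-63*(-119))) = -4447/7497 ≈ -0.59317)
n = 9*I*sqrt(74103585)/1735 (n = sqrt(-4153 + (1/(-1735) + 2159)) = sqrt(-4153 + (-1/1735 + 2159)) = sqrt(-4153 + 3745864/1735) = sqrt(-3459591/1735) = 9*I*sqrt(74103585)/1735 ≈ 44.654*I)
n/(-4846 + d) = (9*I*sqrt(74103585)/1735)/(-4846 - 4447/7497) = (9*I*sqrt(74103585)/1735)/(-36334909/7497) = (9*I*sqrt(74103585)/1735)*(-7497/36334909) = -67473*I*sqrt(74103585)/63041067115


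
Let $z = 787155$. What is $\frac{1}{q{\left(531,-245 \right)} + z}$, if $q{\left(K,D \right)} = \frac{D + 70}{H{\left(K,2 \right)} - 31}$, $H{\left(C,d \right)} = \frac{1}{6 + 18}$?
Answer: $\frac{743}{584860365} \approx 1.2704 \cdot 10^{-6}$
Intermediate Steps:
$H{\left(C,d \right)} = \frac{1}{24}$
$q{\left(K,D \right)} = - \frac{1680}{743} - \frac{24 D}{743}$ ($q{\left(K,D \right)} = \frac{D + 70}{\frac{1}{24} - 31} = \frac{70 + D}{- \frac{743}{24}} = \left(70 + D\right) \left(- \frac{24}{743}\right) = - \frac{1680}{743} - \frac{24 D}{743}$)
$\frac{1}{q{\left(531,-245 \right)} + z} = \frac{1}{\left(- \frac{1680}{743} - - \frac{5880}{743}\right) + 787155} = \frac{1}{\left(- \frac{1680}{743} + \frac{5880}{743}\right) + 787155} = \frac{1}{\frac{4200}{743} + 787155} = \frac{1}{\frac{584860365}{743}} = \frac{743}{584860365}$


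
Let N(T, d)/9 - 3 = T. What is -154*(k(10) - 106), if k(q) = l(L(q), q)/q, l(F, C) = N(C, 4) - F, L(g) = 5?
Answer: 72996/5 ≈ 14599.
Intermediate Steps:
N(T, d) = 27 + 9*T
l(F, C) = 27 - F + 9*C (l(F, C) = (27 + 9*C) - F = 27 - F + 9*C)
k(q) = (22 + 9*q)/q (k(q) = (27 - 1*5 + 9*q)/q = (27 - 5 + 9*q)/q = (22 + 9*q)/q)
-154*(k(10) - 106) = -154*((9 + 22/10) - 106) = -154*((9 + 22*(1/10)) - 106) = -154*((9 + 11/5) - 106) = -154*(56/5 - 106) = -154*(-474/5) = 72996/5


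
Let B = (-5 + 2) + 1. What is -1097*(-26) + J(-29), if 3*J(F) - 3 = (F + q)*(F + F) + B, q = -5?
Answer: 87539/3 ≈ 29180.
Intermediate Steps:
B = -2 (B = -3 + 1 = -2)
J(F) = ⅓ + 2*F*(-5 + F)/3 (J(F) = 1 + ((F - 5)*(F + F) - 2)/3 = 1 + ((-5 + F)*(2*F) - 2)/3 = 1 + (2*F*(-5 + F) - 2)/3 = 1 + (-2 + 2*F*(-5 + F))/3 = 1 + (-⅔ + 2*F*(-5 + F)/3) = ⅓ + 2*F*(-5 + F)/3)
-1097*(-26) + J(-29) = -1097*(-26) + (⅓ - 10/3*(-29) + (⅔)*(-29)²) = 28522 + (⅓ + 290/3 + (⅔)*841) = 28522 + (⅓ + 290/3 + 1682/3) = 28522 + 1973/3 = 87539/3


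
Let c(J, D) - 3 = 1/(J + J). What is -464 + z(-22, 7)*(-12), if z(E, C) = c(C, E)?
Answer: -3506/7 ≈ -500.86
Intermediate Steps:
c(J, D) = 3 + 1/(2*J) (c(J, D) = 3 + 1/(J + J) = 3 + 1/(2*J))
z(E, C) = 3 + 1/(2*C)
-464 + z(-22, 7)*(-12) = -464 + (3 + (1/2)/7)*(-12) = -464 + (3 + (1/2)*(1/7))*(-12) = -464 + (3 + 1/14)*(-12) = -464 + (43/14)*(-12) = -464 - 258/7 = -3506/7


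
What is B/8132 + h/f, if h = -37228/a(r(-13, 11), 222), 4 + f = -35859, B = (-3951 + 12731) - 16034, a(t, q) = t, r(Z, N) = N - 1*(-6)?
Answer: -2059907669/2478922286 ≈ -0.83097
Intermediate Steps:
r(Z, N) = 6 + N (r(Z, N) = N + 6 = 6 + N)
B = -7254 (B = 8780 - 16034 = -7254)
f = -35863 (f = -4 - 35859 = -35863)
h = -37228/17 (h = -37228/(6 + 11) = -37228/17 ≈ -2189.9)
B/8132 + h/f = -7254/8132 - 37228/17/(-35863) = -7254*1/8132 - 37228/17*(-1/35863) = -3627/4066 + 37228/609671 = -2059907669/2478922286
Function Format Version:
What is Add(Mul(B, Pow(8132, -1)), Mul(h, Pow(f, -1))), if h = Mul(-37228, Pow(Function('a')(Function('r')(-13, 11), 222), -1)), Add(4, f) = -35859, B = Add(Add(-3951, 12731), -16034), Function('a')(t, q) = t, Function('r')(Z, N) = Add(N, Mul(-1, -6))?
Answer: Rational(-2059907669, 2478922286) ≈ -0.83097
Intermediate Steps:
Function('r')(Z, N) = Add(6, N) (Function('r')(Z, N) = Add(N, 6) = Add(6, N))
B = -7254 (B = Add(8780, -16034) = -7254)
f = -35863 (f = Add(-4, -35859) = -35863)
h = Rational(-37228, 17) (h = Mul(-37228, Pow(Add(6, 11), -1)) = Mul(-37228, Pow(17, -1)) = Mul(-37228, Rational(1, 17)) = Rational(-37228, 17) ≈ -2189.9)
Add(Mul(B, Pow(8132, -1)), Mul(h, Pow(f, -1))) = Add(Mul(-7254, Pow(8132, -1)), Mul(Rational(-37228, 17), Pow(-35863, -1))) = Add(Mul(-7254, Rational(1, 8132)), Mul(Rational(-37228, 17), Rational(-1, 35863))) = Add(Rational(-3627, 4066), Rational(37228, 609671)) = Rational(-2059907669, 2478922286)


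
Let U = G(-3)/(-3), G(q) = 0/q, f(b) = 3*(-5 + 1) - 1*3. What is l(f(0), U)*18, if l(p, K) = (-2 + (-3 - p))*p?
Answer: -2700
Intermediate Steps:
f(b) = -15 (f(b) = 3*(-4) - 3 = -12 - 3 = -15)
G(q) = 0
U = 0 (U = 0/(-3) = 0*(-⅓) = 0)
l(p, K) = p*(-5 - p) (l(p, K) = (-5 - p)*p = p*(-5 - p))
l(f(0), U)*18 = -1*(-15)*(5 - 15)*18 = -1*(-15)*(-10)*18 = -150*18 = -2700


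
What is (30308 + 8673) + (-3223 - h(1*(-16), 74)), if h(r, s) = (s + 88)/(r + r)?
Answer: 572209/16 ≈ 35763.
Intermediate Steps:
h(r, s) = (88 + s)/(2*r) (h(r, s) = (88 + s)/((2*r)) = (88 + s)*(1/(2*r)) = (88 + s)/(2*r))
(30308 + 8673) + (-3223 - h(1*(-16), 74)) = (30308 + 8673) + (-3223 - (88 + 74)/(2*(1*(-16)))) = 38981 + (-3223 - 162/(2*(-16))) = 38981 + (-3223 - (-1)*162/(2*16)) = 38981 + (-3223 - 1*(-81/16)) = 38981 + (-3223 + 81/16) = 38981 - 51487/16 = 572209/16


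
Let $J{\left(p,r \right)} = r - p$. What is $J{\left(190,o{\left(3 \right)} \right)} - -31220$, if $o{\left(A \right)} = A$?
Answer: $31033$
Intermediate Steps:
$J{\left(190,o{\left(3 \right)} \right)} - -31220 = \left(3 - 190\right) - -31220 = \left(3 - 190\right) + 31220 = -187 + 31220 = 31033$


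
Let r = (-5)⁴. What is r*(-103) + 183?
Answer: -64192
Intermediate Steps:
r = 625
r*(-103) + 183 = 625*(-103) + 183 = -64375 + 183 = -64192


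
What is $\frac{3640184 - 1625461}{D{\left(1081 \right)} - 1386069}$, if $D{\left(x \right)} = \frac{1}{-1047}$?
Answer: $- \frac{2109414981}{1451214244} \approx -1.4536$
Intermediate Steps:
$D{\left(x \right)} = - \frac{1}{1047}$
$\frac{3640184 - 1625461}{D{\left(1081 \right)} - 1386069} = \frac{3640184 - 1625461}{- \frac{1}{1047} - 1386069} = \frac{2014723}{- \frac{1451214244}{1047}} = 2014723 \left(- \frac{1047}{1451214244}\right) = - \frac{2109414981}{1451214244}$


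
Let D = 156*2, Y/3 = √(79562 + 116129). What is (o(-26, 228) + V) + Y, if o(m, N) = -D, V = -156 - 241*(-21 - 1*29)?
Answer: 11582 + 3*√195691 ≈ 12909.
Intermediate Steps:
Y = 3*√195691 (Y = 3*√(79562 + 116129) = 3*√195691 ≈ 1327.1)
V = 11894 (V = -156 - 241*(-21 - 29) = -156 - 241*(-50) = -156 + 12050 = 11894)
D = 312
o(m, N) = -312 (o(m, N) = -1*312 = -312)
(o(-26, 228) + V) + Y = (-312 + 11894) + 3*√195691 = 11582 + 3*√195691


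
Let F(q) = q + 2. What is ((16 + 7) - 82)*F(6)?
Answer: -472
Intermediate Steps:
F(q) = 2 + q
((16 + 7) - 82)*F(6) = ((16 + 7) - 82)*(2 + 6) = (23 - 82)*8 = -59*8 = -472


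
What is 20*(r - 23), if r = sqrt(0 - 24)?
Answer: -460 + 40*I*sqrt(6) ≈ -460.0 + 97.98*I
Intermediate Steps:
r = 2*I*sqrt(6) (r = sqrt(-24) = 2*I*sqrt(6) ≈ 4.899*I)
20*(r - 23) = 20*(2*I*sqrt(6) - 23) = 20*(-23 + 2*I*sqrt(6)) = -460 + 40*I*sqrt(6)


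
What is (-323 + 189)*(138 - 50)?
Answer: -11792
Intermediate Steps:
(-323 + 189)*(138 - 50) = -134*88 = -11792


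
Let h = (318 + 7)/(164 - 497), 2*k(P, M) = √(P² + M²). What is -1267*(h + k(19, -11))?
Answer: 411775/333 - 1267*√482/2 ≈ -12672.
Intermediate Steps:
k(P, M) = √(M² + P²)/2 (k(P, M) = √(P² + M²)/2 = √(M² + P²)/2)
h = -325/333 (h = 325/(-333) = 325*(-1/333) = -325/333 ≈ -0.97598)
-1267*(h + k(19, -11)) = -1267*(-325/333 + √((-11)² + 19²)/2) = -1267*(-325/333 + √(121 + 361)/2) = -1267*(-325/333 + √482/2) = 411775/333 - 1267*√482/2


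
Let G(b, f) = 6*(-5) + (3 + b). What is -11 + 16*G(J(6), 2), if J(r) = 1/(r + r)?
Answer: -1325/3 ≈ -441.67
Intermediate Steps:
J(r) = 1/(2*r)
G(b, f) = -27 + b (G(b, f) = -30 + (3 + b) = -27 + b)
-11 + 16*G(J(6), 2) = -11 + 16*(-27 + (½)/6) = -11 + 16*(-27 + (½)*(⅙)) = -11 + 16*(-27 + 1/12) = -11 + 16*(-323/12) = -11 - 1292/3 = -1325/3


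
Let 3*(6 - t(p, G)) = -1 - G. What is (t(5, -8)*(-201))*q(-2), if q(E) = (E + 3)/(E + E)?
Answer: 737/4 ≈ 184.25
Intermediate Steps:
t(p, G) = 19/3 + G/3 (t(p, G) = 6 - (-1 - G)/3 = 6 + (1/3 + G/3) = 19/3 + G/3)
q(E) = (3 + E)/(2*E) (q(E) = (3 + E)/((2*E)) = (3 + E)*(1/(2*E)) = (3 + E)/(2*E))
(t(5, -8)*(-201))*q(-2) = ((19/3 + (1/3)*(-8))*(-201))*((1/2)*(3 - 2)/(-2)) = ((19/3 - 8/3)*(-201))*((1/2)*(-1/2)*1) = ((11/3)*(-201))*(-1/4) = -737*(-1/4) = 737/4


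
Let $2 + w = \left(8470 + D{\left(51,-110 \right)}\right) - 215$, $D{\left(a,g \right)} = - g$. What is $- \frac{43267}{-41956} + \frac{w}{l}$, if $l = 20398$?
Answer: $\frac{616719147}{427909244} \approx 1.4412$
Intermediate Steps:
$w = 8363$ ($w = -2 + \left(\left(8470 - -110\right) - 215\right) = -2 + \left(\left(8470 + 110\right) - 215\right) = -2 + \left(8580 - 215\right) = -2 + 8365 = 8363$)
$- \frac{43267}{-41956} + \frac{w}{l} = - \frac{43267}{-41956} + \frac{8363}{20398} = \left(-43267\right) \left(- \frac{1}{41956}\right) + 8363 \cdot \frac{1}{20398} = \frac{43267}{41956} + \frac{8363}{20398} = \frac{616719147}{427909244}$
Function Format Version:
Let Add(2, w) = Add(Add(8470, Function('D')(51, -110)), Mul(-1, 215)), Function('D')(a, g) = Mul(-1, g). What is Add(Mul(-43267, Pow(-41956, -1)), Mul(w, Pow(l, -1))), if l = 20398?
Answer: Rational(616719147, 427909244) ≈ 1.4412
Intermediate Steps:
w = 8363 (w = Add(-2, Add(Add(8470, Mul(-1, -110)), Mul(-1, 215))) = Add(-2, Add(Add(8470, 110), -215)) = Add(-2, Add(8580, -215)) = Add(-2, 8365) = 8363)
Add(Mul(-43267, Pow(-41956, -1)), Mul(w, Pow(l, -1))) = Add(Mul(-43267, Pow(-41956, -1)), Mul(8363, Pow(20398, -1))) = Add(Mul(-43267, Rational(-1, 41956)), Mul(8363, Rational(1, 20398))) = Add(Rational(43267, 41956), Rational(8363, 20398)) = Rational(616719147, 427909244)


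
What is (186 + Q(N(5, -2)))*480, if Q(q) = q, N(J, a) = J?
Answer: 91680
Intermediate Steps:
(186 + Q(N(5, -2)))*480 = (186 + 5)*480 = 191*480 = 91680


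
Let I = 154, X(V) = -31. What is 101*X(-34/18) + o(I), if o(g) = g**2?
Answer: 20585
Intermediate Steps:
101*X(-34/18) + o(I) = 101*(-31) + 154**2 = -3131 + 23716 = 20585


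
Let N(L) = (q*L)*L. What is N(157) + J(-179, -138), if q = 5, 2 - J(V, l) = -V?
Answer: 123068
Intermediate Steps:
J(V, l) = 2 + V (J(V, l) = 2 - (-1)*V = 2 + V)
N(L) = 5*L**2 (N(L) = (5*L)*L = 5*L**2)
N(157) + J(-179, -138) = 5*157**2 + (2 - 179) = 5*24649 - 177 = 123245 - 177 = 123068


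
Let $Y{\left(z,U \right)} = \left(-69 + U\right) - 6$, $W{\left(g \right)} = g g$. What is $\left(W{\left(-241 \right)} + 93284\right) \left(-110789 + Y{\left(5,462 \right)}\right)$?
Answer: $-16710998730$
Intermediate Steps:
$W{\left(g \right)} = g^{2}$
$Y{\left(z,U \right)} = -75 + U$
$\left(W{\left(-241 \right)} + 93284\right) \left(-110789 + Y{\left(5,462 \right)}\right) = \left(\left(-241\right)^{2} + 93284\right) \left(-110789 + \left(-75 + 462\right)\right) = \left(58081 + 93284\right) \left(-110789 + 387\right) = 151365 \left(-110402\right) = -16710998730$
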